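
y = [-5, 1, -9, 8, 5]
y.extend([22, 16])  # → [-5, 1, -9, 8, 5, 22, 16]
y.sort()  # [-9, -5, 1, 5, 8, 16, 22]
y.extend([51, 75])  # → [-9, -5, 1, 5, 8, 16, 22, 51, 75]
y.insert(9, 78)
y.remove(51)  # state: [-9, -5, 1, 5, 8, 16, 22, 75, 78]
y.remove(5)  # [-9, -5, 1, 8, 16, 22, 75, 78]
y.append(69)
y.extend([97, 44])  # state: [-9, -5, 1, 8, 16, 22, 75, 78, 69, 97, 44]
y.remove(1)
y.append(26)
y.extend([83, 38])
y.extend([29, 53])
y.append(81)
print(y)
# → [-9, -5, 8, 16, 22, 75, 78, 69, 97, 44, 26, 83, 38, 29, 53, 81]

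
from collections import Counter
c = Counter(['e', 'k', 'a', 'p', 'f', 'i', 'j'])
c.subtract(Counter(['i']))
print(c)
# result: Counter({'e': 1, 'k': 1, 'a': 1, 'p': 1, 'f': 1, 'j': 1, 'i': 0})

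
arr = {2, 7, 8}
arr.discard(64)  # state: {2, 7, 8}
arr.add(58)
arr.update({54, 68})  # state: {2, 7, 8, 54, 58, 68}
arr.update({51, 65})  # {2, 7, 8, 51, 54, 58, 65, 68}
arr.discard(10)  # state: {2, 7, 8, 51, 54, 58, 65, 68}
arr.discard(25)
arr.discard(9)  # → {2, 7, 8, 51, 54, 58, 65, 68}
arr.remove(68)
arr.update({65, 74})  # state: {2, 7, 8, 51, 54, 58, 65, 74}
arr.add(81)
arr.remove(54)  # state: {2, 7, 8, 51, 58, 65, 74, 81}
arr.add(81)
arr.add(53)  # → {2, 7, 8, 51, 53, 58, 65, 74, 81}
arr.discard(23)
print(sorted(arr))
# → [2, 7, 8, 51, 53, 58, 65, 74, 81]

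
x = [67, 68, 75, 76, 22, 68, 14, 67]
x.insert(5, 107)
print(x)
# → [67, 68, 75, 76, 22, 107, 68, 14, 67]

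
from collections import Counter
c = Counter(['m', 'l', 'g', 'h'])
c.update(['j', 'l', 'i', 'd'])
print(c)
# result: Counter({'l': 2, 'm': 1, 'g': 1, 'h': 1, 'j': 1, 'i': 1, 'd': 1})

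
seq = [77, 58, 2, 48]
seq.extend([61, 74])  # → [77, 58, 2, 48, 61, 74]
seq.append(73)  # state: [77, 58, 2, 48, 61, 74, 73]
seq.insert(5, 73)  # [77, 58, 2, 48, 61, 73, 74, 73]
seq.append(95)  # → [77, 58, 2, 48, 61, 73, 74, 73, 95]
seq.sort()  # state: [2, 48, 58, 61, 73, 73, 74, 77, 95]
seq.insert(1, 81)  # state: [2, 81, 48, 58, 61, 73, 73, 74, 77, 95]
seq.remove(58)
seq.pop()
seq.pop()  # 77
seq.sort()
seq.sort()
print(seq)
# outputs [2, 48, 61, 73, 73, 74, 81]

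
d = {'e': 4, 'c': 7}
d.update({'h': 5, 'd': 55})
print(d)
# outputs {'e': 4, 'c': 7, 'h': 5, 'd': 55}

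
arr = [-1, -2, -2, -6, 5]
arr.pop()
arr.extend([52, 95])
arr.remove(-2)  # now [-1, -2, -6, 52, 95]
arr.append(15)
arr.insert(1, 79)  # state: [-1, 79, -2, -6, 52, 95, 15]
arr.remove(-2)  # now [-1, 79, -6, 52, 95, 15]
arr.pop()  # 15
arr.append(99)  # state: [-1, 79, -6, 52, 95, 99]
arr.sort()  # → [-6, -1, 52, 79, 95, 99]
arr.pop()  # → 99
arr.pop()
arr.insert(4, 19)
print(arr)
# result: [-6, -1, 52, 79, 19]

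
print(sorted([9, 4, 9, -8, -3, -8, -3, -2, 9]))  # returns [-8, -8, -3, -3, -2, 4, 9, 9, 9]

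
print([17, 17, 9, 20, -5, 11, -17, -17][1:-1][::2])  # [17, 20, 11]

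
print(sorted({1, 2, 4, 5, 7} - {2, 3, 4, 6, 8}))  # [1, 5, 7]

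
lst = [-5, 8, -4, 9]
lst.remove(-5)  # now [8, -4, 9]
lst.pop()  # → 9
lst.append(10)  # [8, -4, 10]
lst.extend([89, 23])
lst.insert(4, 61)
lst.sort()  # [-4, 8, 10, 23, 61, 89]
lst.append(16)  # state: [-4, 8, 10, 23, 61, 89, 16]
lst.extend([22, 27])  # [-4, 8, 10, 23, 61, 89, 16, 22, 27]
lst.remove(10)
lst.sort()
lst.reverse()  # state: [89, 61, 27, 23, 22, 16, 8, -4]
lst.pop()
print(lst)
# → [89, 61, 27, 23, 22, 16, 8]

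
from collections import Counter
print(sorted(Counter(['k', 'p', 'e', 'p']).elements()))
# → ['e', 'k', 'p', 'p']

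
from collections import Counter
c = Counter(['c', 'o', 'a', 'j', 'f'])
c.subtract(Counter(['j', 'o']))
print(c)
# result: Counter({'c': 1, 'a': 1, 'f': 1, 'o': 0, 'j': 0})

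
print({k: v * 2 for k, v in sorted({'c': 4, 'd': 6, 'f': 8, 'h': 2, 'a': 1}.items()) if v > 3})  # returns {'c': 8, 'd': 12, 'f': 16}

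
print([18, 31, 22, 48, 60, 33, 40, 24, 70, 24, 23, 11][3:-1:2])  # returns [48, 33, 24, 24]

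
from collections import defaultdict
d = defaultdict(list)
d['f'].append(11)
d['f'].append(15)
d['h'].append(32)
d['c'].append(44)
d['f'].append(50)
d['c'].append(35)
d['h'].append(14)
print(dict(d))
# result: {'f': [11, 15, 50], 'h': [32, 14], 'c': [44, 35]}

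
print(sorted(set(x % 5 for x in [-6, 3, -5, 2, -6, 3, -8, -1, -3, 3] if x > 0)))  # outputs [2, 3]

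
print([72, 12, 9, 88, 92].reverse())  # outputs None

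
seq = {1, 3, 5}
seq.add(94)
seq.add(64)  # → {1, 3, 5, 64, 94}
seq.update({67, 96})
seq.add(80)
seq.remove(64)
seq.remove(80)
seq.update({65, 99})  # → {1, 3, 5, 65, 67, 94, 96, 99}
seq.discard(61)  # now {1, 3, 5, 65, 67, 94, 96, 99}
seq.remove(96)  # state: {1, 3, 5, 65, 67, 94, 99}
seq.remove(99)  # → {1, 3, 5, 65, 67, 94}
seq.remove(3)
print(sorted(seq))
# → [1, 5, 65, 67, 94]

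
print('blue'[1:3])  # lu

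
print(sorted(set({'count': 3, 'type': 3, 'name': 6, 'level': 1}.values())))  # [1, 3, 6]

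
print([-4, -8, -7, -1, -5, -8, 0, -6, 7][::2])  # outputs [-4, -7, -5, 0, 7]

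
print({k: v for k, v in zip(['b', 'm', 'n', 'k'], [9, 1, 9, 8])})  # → {'b': 9, 'm': 1, 'n': 9, 'k': 8}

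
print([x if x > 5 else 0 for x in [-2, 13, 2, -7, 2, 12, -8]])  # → [0, 13, 0, 0, 0, 12, 0]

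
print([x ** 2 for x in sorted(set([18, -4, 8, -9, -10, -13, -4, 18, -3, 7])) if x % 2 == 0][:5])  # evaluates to [100, 16, 64, 324]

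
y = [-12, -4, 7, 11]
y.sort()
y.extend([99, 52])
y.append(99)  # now [-12, -4, 7, 11, 99, 52, 99]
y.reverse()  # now [99, 52, 99, 11, 7, -4, -12]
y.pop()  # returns -12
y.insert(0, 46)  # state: [46, 99, 52, 99, 11, 7, -4]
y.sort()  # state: [-4, 7, 11, 46, 52, 99, 99]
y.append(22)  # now [-4, 7, 11, 46, 52, 99, 99, 22]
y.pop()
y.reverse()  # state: [99, 99, 52, 46, 11, 7, -4]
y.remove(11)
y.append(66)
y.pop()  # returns 66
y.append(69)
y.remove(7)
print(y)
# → [99, 99, 52, 46, -4, 69]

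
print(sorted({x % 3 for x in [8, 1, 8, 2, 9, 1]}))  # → [0, 1, 2]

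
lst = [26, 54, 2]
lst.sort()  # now [2, 26, 54]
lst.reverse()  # [54, 26, 2]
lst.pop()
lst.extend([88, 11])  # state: [54, 26, 88, 11]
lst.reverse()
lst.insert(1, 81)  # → [11, 81, 88, 26, 54]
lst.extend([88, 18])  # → [11, 81, 88, 26, 54, 88, 18]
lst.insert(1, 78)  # [11, 78, 81, 88, 26, 54, 88, 18]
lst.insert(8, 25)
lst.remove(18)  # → [11, 78, 81, 88, 26, 54, 88, 25]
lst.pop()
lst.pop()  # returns 88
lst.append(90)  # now [11, 78, 81, 88, 26, 54, 90]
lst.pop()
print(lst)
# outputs [11, 78, 81, 88, 26, 54]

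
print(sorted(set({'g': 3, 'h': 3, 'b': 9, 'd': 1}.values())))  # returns [1, 3, 9]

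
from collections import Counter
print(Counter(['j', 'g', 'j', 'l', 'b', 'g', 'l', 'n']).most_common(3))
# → [('j', 2), ('g', 2), ('l', 2)]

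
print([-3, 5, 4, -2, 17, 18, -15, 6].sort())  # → None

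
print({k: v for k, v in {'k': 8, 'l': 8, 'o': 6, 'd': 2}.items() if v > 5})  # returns {'k': 8, 'l': 8, 'o': 6}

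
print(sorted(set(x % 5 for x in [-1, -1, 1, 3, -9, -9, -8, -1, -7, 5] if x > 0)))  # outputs [0, 1, 3]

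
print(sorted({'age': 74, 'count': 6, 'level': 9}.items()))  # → [('age', 74), ('count', 6), ('level', 9)]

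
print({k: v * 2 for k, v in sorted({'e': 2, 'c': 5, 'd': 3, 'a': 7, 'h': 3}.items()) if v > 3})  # {'a': 14, 'c': 10}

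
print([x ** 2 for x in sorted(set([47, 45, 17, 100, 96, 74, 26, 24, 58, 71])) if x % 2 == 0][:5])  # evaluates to [576, 676, 3364, 5476, 9216]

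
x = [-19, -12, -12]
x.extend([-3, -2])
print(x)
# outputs [-19, -12, -12, -3, -2]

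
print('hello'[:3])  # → hel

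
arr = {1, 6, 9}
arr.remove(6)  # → {1, 9}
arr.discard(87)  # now {1, 9}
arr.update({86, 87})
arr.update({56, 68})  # {1, 9, 56, 68, 86, 87}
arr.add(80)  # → {1, 9, 56, 68, 80, 86, 87}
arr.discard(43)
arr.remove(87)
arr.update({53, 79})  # {1, 9, 53, 56, 68, 79, 80, 86}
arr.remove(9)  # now {1, 53, 56, 68, 79, 80, 86}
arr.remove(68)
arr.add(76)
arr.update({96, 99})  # {1, 53, 56, 76, 79, 80, 86, 96, 99}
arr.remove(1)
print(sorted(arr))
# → [53, 56, 76, 79, 80, 86, 96, 99]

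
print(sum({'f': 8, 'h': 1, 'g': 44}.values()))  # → 53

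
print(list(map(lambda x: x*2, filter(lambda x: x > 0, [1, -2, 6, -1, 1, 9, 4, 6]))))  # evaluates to [2, 12, 2, 18, 8, 12]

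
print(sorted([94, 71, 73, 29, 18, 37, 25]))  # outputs [18, 25, 29, 37, 71, 73, 94]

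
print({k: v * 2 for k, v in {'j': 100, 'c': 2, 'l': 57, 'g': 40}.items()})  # {'j': 200, 'c': 4, 'l': 114, 'g': 80}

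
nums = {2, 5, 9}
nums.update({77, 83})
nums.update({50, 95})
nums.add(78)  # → {2, 5, 9, 50, 77, 78, 83, 95}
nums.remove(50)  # {2, 5, 9, 77, 78, 83, 95}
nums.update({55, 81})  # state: {2, 5, 9, 55, 77, 78, 81, 83, 95}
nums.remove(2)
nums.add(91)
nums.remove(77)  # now {5, 9, 55, 78, 81, 83, 91, 95}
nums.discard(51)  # {5, 9, 55, 78, 81, 83, 91, 95}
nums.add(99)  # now {5, 9, 55, 78, 81, 83, 91, 95, 99}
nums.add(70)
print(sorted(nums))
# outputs [5, 9, 55, 70, 78, 81, 83, 91, 95, 99]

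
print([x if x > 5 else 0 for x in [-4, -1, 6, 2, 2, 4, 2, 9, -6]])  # [0, 0, 6, 0, 0, 0, 0, 9, 0]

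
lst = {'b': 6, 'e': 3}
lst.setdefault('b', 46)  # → 6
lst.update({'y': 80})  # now {'b': 6, 'e': 3, 'y': 80}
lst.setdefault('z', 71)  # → 71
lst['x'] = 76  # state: {'b': 6, 'e': 3, 'y': 80, 'z': 71, 'x': 76}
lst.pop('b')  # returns 6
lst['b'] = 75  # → {'e': 3, 'y': 80, 'z': 71, 'x': 76, 'b': 75}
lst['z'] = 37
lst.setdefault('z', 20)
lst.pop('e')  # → 3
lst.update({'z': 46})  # {'y': 80, 'z': 46, 'x': 76, 'b': 75}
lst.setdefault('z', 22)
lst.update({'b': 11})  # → {'y': 80, 'z': 46, 'x': 76, 'b': 11}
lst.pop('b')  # 11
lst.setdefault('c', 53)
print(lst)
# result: {'y': 80, 'z': 46, 'x': 76, 'c': 53}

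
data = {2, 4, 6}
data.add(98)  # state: {2, 4, 6, 98}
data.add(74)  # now {2, 4, 6, 74, 98}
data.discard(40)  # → {2, 4, 6, 74, 98}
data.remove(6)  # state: {2, 4, 74, 98}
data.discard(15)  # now {2, 4, 74, 98}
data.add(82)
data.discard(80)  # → {2, 4, 74, 82, 98}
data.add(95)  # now {2, 4, 74, 82, 95, 98}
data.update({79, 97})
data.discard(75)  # {2, 4, 74, 79, 82, 95, 97, 98}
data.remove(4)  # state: {2, 74, 79, 82, 95, 97, 98}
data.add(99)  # {2, 74, 79, 82, 95, 97, 98, 99}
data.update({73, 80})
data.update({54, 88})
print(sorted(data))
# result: [2, 54, 73, 74, 79, 80, 82, 88, 95, 97, 98, 99]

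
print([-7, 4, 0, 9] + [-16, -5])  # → [-7, 4, 0, 9, -16, -5]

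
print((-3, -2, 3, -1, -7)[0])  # -3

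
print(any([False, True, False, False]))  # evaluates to True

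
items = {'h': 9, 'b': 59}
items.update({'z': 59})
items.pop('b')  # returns 59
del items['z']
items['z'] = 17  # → {'h': 9, 'z': 17}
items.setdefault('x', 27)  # 27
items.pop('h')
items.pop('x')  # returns 27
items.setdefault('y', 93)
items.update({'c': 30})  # {'z': 17, 'y': 93, 'c': 30}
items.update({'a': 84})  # {'z': 17, 'y': 93, 'c': 30, 'a': 84}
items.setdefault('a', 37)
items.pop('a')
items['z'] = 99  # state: {'z': 99, 'y': 93, 'c': 30}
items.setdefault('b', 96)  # 96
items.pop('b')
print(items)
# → {'z': 99, 'y': 93, 'c': 30}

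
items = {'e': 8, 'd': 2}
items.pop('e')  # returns 8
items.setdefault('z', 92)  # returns 92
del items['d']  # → {'z': 92}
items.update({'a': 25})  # {'z': 92, 'a': 25}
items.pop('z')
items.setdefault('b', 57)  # 57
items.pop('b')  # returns 57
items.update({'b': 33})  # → {'a': 25, 'b': 33}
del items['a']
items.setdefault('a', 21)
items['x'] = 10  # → {'b': 33, 'a': 21, 'x': 10}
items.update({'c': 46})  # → {'b': 33, 'a': 21, 'x': 10, 'c': 46}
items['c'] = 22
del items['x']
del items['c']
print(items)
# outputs {'b': 33, 'a': 21}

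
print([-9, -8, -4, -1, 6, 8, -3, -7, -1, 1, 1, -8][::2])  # [-9, -4, 6, -3, -1, 1]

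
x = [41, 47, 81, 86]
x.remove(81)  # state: [41, 47, 86]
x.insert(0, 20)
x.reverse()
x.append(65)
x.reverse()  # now [65, 20, 41, 47, 86]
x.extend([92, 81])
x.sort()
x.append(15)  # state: [20, 41, 47, 65, 81, 86, 92, 15]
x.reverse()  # [15, 92, 86, 81, 65, 47, 41, 20]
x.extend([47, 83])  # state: [15, 92, 86, 81, 65, 47, 41, 20, 47, 83]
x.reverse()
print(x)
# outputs [83, 47, 20, 41, 47, 65, 81, 86, 92, 15]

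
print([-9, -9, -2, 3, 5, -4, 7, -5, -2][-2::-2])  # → [-5, -4, 3, -9]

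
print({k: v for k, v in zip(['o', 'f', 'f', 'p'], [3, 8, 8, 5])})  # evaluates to {'o': 3, 'f': 8, 'p': 5}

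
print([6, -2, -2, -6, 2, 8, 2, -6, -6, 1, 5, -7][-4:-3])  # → [-6]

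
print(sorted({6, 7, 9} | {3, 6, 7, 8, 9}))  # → [3, 6, 7, 8, 9]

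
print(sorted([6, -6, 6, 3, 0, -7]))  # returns [-7, -6, 0, 3, 6, 6]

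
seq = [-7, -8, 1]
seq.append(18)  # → [-7, -8, 1, 18]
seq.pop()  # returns 18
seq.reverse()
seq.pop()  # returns -7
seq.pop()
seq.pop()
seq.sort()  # []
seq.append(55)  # [55]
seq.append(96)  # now [55, 96]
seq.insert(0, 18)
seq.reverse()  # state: [96, 55, 18]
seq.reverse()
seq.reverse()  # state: [96, 55, 18]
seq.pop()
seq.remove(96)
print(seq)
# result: [55]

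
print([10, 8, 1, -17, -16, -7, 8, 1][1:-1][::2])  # [8, -17, -7]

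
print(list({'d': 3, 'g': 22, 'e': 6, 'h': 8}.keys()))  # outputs ['d', 'g', 'e', 'h']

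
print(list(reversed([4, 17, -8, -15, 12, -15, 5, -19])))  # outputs [-19, 5, -15, 12, -15, -8, 17, 4]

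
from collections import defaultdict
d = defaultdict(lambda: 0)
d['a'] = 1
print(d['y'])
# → 0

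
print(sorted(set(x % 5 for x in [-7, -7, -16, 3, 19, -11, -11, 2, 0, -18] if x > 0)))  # [2, 3, 4]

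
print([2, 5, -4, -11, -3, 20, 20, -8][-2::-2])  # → [20, -3, -4, 2]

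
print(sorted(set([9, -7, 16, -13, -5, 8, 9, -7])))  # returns [-13, -7, -5, 8, 9, 16]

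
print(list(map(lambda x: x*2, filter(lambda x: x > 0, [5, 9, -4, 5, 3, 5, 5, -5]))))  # [10, 18, 10, 6, 10, 10]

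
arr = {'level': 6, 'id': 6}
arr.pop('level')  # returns 6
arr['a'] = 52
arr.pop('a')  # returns 52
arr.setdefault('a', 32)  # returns 32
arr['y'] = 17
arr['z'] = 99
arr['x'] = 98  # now {'id': 6, 'a': 32, 'y': 17, 'z': 99, 'x': 98}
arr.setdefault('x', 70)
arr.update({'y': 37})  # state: {'id': 6, 'a': 32, 'y': 37, 'z': 99, 'x': 98}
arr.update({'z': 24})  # {'id': 6, 'a': 32, 'y': 37, 'z': 24, 'x': 98}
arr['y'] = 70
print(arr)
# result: {'id': 6, 'a': 32, 'y': 70, 'z': 24, 'x': 98}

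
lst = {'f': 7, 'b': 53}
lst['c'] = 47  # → {'f': 7, 'b': 53, 'c': 47}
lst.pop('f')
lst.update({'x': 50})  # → {'b': 53, 'c': 47, 'x': 50}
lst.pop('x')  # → 50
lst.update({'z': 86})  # {'b': 53, 'c': 47, 'z': 86}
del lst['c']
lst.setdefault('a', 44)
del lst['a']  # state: {'b': 53, 'z': 86}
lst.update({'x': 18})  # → {'b': 53, 'z': 86, 'x': 18}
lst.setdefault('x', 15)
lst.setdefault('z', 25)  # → 86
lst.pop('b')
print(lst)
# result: {'z': 86, 'x': 18}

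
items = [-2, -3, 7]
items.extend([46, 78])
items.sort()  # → [-3, -2, 7, 46, 78]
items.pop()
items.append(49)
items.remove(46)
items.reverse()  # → [49, 7, -2, -3]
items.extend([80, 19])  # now [49, 7, -2, -3, 80, 19]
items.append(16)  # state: [49, 7, -2, -3, 80, 19, 16]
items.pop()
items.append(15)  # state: [49, 7, -2, -3, 80, 19, 15]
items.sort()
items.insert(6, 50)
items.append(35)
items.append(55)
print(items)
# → [-3, -2, 7, 15, 19, 49, 50, 80, 35, 55]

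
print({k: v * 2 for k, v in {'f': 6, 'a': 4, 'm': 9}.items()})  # {'f': 12, 'a': 8, 'm': 18}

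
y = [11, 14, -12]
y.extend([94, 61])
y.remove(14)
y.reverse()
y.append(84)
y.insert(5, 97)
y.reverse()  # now [97, 84, 11, -12, 94, 61]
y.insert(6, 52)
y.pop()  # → 52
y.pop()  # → 61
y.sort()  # [-12, 11, 84, 94, 97]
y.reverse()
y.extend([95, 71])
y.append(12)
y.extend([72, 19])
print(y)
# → [97, 94, 84, 11, -12, 95, 71, 12, 72, 19]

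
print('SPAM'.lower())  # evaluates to spam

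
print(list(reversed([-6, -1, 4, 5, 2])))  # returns [2, 5, 4, -1, -6]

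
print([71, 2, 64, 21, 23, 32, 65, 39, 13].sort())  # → None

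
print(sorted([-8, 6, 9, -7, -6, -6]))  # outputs [-8, -7, -6, -6, 6, 9]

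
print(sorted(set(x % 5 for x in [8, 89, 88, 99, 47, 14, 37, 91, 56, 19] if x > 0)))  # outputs [1, 2, 3, 4]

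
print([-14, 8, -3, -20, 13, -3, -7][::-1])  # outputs [-7, -3, 13, -20, -3, 8, -14]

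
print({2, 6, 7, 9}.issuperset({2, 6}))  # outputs True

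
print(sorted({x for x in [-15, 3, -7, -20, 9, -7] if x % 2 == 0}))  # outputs [-20]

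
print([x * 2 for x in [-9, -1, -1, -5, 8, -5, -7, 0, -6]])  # [-18, -2, -2, -10, 16, -10, -14, 0, -12]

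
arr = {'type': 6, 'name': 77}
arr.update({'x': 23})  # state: {'type': 6, 'name': 77, 'x': 23}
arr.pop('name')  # 77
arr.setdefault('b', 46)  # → 46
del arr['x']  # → {'type': 6, 'b': 46}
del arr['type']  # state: {'b': 46}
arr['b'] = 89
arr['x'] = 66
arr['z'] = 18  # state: {'b': 89, 'x': 66, 'z': 18}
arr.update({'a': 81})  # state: {'b': 89, 'x': 66, 'z': 18, 'a': 81}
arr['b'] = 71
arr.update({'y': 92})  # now {'b': 71, 'x': 66, 'z': 18, 'a': 81, 'y': 92}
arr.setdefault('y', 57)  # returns 92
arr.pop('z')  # 18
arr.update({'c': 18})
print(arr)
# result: {'b': 71, 'x': 66, 'a': 81, 'y': 92, 'c': 18}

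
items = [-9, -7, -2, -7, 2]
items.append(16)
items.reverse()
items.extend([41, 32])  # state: [16, 2, -7, -2, -7, -9, 41, 32]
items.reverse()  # [32, 41, -9, -7, -2, -7, 2, 16]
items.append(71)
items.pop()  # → 71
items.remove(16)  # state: [32, 41, -9, -7, -2, -7, 2]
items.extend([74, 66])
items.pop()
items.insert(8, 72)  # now [32, 41, -9, -7, -2, -7, 2, 74, 72]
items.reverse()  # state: [72, 74, 2, -7, -2, -7, -9, 41, 32]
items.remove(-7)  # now [72, 74, 2, -2, -7, -9, 41, 32]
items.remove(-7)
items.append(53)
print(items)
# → [72, 74, 2, -2, -9, 41, 32, 53]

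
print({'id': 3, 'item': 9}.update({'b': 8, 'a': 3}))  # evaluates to None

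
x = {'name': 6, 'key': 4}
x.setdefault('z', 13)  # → 13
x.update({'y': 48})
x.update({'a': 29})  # {'name': 6, 'key': 4, 'z': 13, 'y': 48, 'a': 29}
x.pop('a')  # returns 29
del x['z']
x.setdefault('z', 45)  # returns 45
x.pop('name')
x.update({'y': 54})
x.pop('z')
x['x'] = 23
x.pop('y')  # 54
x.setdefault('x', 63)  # 23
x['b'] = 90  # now {'key': 4, 'x': 23, 'b': 90}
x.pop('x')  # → 23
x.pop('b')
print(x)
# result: {'key': 4}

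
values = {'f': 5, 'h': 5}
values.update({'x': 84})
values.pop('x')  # 84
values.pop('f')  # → 5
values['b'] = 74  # {'h': 5, 'b': 74}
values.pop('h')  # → 5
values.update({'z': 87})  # {'b': 74, 'z': 87}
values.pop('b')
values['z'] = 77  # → {'z': 77}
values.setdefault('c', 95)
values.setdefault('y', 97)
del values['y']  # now {'z': 77, 'c': 95}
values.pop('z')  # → 77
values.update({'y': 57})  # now {'c': 95, 'y': 57}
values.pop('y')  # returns 57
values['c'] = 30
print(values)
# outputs {'c': 30}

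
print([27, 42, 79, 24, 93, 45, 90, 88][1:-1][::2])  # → [42, 24, 45]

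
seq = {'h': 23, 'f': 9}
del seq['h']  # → {'f': 9}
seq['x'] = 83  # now {'f': 9, 'x': 83}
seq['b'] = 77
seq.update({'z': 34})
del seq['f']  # {'x': 83, 'b': 77, 'z': 34}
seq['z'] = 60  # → {'x': 83, 'b': 77, 'z': 60}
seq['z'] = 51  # {'x': 83, 'b': 77, 'z': 51}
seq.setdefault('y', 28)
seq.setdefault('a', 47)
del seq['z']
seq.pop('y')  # 28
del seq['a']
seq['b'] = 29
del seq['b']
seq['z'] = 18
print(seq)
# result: {'x': 83, 'z': 18}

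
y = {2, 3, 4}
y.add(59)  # {2, 3, 4, 59}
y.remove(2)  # {3, 4, 59}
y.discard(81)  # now {3, 4, 59}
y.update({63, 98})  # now {3, 4, 59, 63, 98}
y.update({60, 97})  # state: {3, 4, 59, 60, 63, 97, 98}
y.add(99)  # {3, 4, 59, 60, 63, 97, 98, 99}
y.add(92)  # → {3, 4, 59, 60, 63, 92, 97, 98, 99}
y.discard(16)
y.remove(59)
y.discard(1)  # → {3, 4, 60, 63, 92, 97, 98, 99}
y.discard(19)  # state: {3, 4, 60, 63, 92, 97, 98, 99}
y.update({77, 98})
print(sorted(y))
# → [3, 4, 60, 63, 77, 92, 97, 98, 99]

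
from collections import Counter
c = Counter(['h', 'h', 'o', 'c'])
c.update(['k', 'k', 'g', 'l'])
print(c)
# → Counter({'h': 2, 'k': 2, 'o': 1, 'c': 1, 'g': 1, 'l': 1})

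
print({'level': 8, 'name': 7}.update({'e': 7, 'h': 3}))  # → None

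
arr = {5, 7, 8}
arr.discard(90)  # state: {5, 7, 8}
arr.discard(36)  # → {5, 7, 8}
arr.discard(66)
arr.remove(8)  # {5, 7}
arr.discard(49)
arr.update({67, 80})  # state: {5, 7, 67, 80}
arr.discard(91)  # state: {5, 7, 67, 80}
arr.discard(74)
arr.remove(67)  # {5, 7, 80}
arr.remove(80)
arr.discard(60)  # {5, 7}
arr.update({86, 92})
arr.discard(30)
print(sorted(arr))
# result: [5, 7, 86, 92]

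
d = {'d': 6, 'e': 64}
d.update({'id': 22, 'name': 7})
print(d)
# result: {'d': 6, 'e': 64, 'id': 22, 'name': 7}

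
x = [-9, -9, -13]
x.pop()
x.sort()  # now [-9, -9]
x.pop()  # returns -9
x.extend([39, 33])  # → [-9, 39, 33]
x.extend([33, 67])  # [-9, 39, 33, 33, 67]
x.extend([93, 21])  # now [-9, 39, 33, 33, 67, 93, 21]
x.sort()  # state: [-9, 21, 33, 33, 39, 67, 93]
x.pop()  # 93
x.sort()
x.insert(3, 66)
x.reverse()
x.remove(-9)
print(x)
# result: [67, 39, 33, 66, 33, 21]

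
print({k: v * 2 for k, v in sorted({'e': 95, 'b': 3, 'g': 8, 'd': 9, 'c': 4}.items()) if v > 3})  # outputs {'c': 8, 'd': 18, 'e': 190, 'g': 16}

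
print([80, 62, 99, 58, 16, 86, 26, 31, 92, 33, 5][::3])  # [80, 58, 26, 33]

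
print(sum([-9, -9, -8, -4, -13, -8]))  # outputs -51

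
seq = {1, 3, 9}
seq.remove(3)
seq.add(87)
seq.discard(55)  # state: {1, 9, 87}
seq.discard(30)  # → {1, 9, 87}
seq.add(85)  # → {1, 9, 85, 87}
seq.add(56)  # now {1, 9, 56, 85, 87}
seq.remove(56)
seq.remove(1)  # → {9, 85, 87}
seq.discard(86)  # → {9, 85, 87}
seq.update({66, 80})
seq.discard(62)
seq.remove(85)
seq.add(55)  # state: {9, 55, 66, 80, 87}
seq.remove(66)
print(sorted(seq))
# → [9, 55, 80, 87]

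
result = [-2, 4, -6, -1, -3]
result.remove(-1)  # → [-2, 4, -6, -3]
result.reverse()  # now [-3, -6, 4, -2]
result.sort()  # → [-6, -3, -2, 4]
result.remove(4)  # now [-6, -3, -2]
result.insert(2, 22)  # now [-6, -3, 22, -2]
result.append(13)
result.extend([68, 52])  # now [-6, -3, 22, -2, 13, 68, 52]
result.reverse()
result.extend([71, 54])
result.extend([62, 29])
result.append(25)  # [52, 68, 13, -2, 22, -3, -6, 71, 54, 62, 29, 25]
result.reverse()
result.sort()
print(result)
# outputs [-6, -3, -2, 13, 22, 25, 29, 52, 54, 62, 68, 71]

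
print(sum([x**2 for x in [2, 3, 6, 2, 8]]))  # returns 117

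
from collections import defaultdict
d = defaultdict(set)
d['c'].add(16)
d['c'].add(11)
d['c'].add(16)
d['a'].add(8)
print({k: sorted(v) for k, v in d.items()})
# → {'c': [11, 16], 'a': [8]}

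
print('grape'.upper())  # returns GRAPE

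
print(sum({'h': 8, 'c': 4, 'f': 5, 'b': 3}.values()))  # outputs 20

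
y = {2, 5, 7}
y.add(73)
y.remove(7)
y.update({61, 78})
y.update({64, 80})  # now {2, 5, 61, 64, 73, 78, 80}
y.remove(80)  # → {2, 5, 61, 64, 73, 78}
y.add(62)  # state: {2, 5, 61, 62, 64, 73, 78}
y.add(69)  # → {2, 5, 61, 62, 64, 69, 73, 78}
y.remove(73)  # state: {2, 5, 61, 62, 64, 69, 78}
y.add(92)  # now {2, 5, 61, 62, 64, 69, 78, 92}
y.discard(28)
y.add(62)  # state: {2, 5, 61, 62, 64, 69, 78, 92}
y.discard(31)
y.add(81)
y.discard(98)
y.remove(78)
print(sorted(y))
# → [2, 5, 61, 62, 64, 69, 81, 92]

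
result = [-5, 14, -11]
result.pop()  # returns -11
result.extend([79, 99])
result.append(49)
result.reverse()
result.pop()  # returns -5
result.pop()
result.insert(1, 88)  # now [49, 88, 99, 79]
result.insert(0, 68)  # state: [68, 49, 88, 99, 79]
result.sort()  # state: [49, 68, 79, 88, 99]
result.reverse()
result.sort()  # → [49, 68, 79, 88, 99]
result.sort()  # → [49, 68, 79, 88, 99]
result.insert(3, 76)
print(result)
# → [49, 68, 79, 76, 88, 99]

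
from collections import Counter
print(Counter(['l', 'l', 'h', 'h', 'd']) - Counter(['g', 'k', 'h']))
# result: Counter({'l': 2, 'h': 1, 'd': 1})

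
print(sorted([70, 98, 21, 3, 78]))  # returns [3, 21, 70, 78, 98]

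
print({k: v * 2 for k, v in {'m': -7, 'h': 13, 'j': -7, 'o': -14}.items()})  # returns {'m': -14, 'h': 26, 'j': -14, 'o': -28}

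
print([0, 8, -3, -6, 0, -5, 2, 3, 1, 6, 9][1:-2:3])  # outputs [8, 0, 3]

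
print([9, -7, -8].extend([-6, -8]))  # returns None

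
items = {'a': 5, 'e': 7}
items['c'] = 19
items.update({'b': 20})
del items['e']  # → {'a': 5, 'c': 19, 'b': 20}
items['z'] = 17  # {'a': 5, 'c': 19, 'b': 20, 'z': 17}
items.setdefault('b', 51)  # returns 20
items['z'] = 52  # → {'a': 5, 'c': 19, 'b': 20, 'z': 52}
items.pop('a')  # 5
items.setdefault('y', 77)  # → 77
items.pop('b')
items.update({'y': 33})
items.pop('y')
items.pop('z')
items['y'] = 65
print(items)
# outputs {'c': 19, 'y': 65}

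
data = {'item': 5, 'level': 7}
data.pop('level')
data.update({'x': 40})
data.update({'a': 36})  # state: {'item': 5, 'x': 40, 'a': 36}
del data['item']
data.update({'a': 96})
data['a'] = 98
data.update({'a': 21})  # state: {'x': 40, 'a': 21}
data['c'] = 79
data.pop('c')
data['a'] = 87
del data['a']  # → {'x': 40}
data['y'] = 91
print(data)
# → {'x': 40, 'y': 91}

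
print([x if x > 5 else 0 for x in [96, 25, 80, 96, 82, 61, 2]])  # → [96, 25, 80, 96, 82, 61, 0]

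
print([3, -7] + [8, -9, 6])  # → [3, -7, 8, -9, 6]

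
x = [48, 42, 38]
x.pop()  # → 38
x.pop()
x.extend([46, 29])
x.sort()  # [29, 46, 48]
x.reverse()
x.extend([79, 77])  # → [48, 46, 29, 79, 77]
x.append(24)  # [48, 46, 29, 79, 77, 24]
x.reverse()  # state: [24, 77, 79, 29, 46, 48]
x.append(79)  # [24, 77, 79, 29, 46, 48, 79]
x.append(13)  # [24, 77, 79, 29, 46, 48, 79, 13]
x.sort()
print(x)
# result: [13, 24, 29, 46, 48, 77, 79, 79]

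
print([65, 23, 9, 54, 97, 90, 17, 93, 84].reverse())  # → None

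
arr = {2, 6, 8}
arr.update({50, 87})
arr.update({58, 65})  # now {2, 6, 8, 50, 58, 65, 87}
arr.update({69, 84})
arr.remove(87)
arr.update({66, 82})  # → {2, 6, 8, 50, 58, 65, 66, 69, 82, 84}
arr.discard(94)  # {2, 6, 8, 50, 58, 65, 66, 69, 82, 84}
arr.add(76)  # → {2, 6, 8, 50, 58, 65, 66, 69, 76, 82, 84}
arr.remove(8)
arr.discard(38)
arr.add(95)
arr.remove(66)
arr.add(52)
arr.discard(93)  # {2, 6, 50, 52, 58, 65, 69, 76, 82, 84, 95}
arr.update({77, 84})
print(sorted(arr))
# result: [2, 6, 50, 52, 58, 65, 69, 76, 77, 82, 84, 95]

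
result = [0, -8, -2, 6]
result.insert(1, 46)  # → [0, 46, -8, -2, 6]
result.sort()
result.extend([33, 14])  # [-8, -2, 0, 6, 46, 33, 14]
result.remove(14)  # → [-8, -2, 0, 6, 46, 33]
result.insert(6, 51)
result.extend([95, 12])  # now [-8, -2, 0, 6, 46, 33, 51, 95, 12]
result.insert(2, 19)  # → [-8, -2, 19, 0, 6, 46, 33, 51, 95, 12]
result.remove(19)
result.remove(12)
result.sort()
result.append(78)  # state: [-8, -2, 0, 6, 33, 46, 51, 95, 78]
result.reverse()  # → [78, 95, 51, 46, 33, 6, 0, -2, -8]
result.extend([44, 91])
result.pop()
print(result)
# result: [78, 95, 51, 46, 33, 6, 0, -2, -8, 44]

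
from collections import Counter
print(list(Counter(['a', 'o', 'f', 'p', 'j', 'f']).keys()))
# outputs ['a', 'o', 'f', 'p', 'j']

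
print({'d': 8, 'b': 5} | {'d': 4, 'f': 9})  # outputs {'d': 4, 'b': 5, 'f': 9}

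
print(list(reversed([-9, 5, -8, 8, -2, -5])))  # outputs [-5, -2, 8, -8, 5, -9]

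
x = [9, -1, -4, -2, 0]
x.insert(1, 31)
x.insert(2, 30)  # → [9, 31, 30, -1, -4, -2, 0]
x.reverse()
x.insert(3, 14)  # [0, -2, -4, 14, -1, 30, 31, 9]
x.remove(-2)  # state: [0, -4, 14, -1, 30, 31, 9]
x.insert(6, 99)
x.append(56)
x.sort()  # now [-4, -1, 0, 9, 14, 30, 31, 56, 99]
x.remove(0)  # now [-4, -1, 9, 14, 30, 31, 56, 99]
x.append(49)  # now [-4, -1, 9, 14, 30, 31, 56, 99, 49]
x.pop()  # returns 49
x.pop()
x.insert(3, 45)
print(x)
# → [-4, -1, 9, 45, 14, 30, 31, 56]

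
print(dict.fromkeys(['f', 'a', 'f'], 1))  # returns {'f': 1, 'a': 1}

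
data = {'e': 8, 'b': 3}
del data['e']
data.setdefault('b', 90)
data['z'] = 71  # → {'b': 3, 'z': 71}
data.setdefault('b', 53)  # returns 3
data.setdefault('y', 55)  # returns 55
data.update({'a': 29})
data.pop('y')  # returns 55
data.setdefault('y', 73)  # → 73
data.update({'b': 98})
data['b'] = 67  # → {'b': 67, 'z': 71, 'a': 29, 'y': 73}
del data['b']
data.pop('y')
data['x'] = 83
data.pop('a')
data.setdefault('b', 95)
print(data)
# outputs {'z': 71, 'x': 83, 'b': 95}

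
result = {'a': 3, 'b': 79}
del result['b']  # {'a': 3}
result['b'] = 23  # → {'a': 3, 'b': 23}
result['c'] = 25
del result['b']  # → {'a': 3, 'c': 25}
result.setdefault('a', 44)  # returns 3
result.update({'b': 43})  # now {'a': 3, 'c': 25, 'b': 43}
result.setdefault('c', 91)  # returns 25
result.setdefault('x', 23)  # 23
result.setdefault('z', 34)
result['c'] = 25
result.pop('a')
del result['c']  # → {'b': 43, 'x': 23, 'z': 34}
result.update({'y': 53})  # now {'b': 43, 'x': 23, 'z': 34, 'y': 53}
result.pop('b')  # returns 43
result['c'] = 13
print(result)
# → {'x': 23, 'z': 34, 'y': 53, 'c': 13}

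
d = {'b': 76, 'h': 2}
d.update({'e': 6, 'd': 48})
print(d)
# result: {'b': 76, 'h': 2, 'e': 6, 'd': 48}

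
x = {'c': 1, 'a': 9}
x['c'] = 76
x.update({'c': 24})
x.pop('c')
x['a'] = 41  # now {'a': 41}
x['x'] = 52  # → {'a': 41, 'x': 52}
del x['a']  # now {'x': 52}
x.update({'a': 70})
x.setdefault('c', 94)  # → 94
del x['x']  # {'a': 70, 'c': 94}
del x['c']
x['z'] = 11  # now {'a': 70, 'z': 11}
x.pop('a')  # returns 70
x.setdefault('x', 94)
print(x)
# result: {'z': 11, 'x': 94}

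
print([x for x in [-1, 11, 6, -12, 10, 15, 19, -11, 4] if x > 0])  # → [11, 6, 10, 15, 19, 4]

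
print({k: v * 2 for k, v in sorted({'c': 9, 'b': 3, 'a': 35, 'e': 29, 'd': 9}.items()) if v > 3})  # {'a': 70, 'c': 18, 'd': 18, 'e': 58}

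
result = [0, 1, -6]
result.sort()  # [-6, 0, 1]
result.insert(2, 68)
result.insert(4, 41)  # [-6, 0, 68, 1, 41]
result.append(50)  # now [-6, 0, 68, 1, 41, 50]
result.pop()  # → 50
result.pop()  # 41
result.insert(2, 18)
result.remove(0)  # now [-6, 18, 68, 1]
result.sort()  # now [-6, 1, 18, 68]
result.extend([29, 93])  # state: [-6, 1, 18, 68, 29, 93]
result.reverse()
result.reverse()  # [-6, 1, 18, 68, 29, 93]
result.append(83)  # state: [-6, 1, 18, 68, 29, 93, 83]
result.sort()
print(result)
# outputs [-6, 1, 18, 29, 68, 83, 93]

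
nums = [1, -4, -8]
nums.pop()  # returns -8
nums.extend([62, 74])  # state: [1, -4, 62, 74]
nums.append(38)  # [1, -4, 62, 74, 38]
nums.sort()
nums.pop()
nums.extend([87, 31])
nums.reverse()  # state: [31, 87, 62, 38, 1, -4]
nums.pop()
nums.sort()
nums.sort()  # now [1, 31, 38, 62, 87]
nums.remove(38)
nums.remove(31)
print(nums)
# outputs [1, 62, 87]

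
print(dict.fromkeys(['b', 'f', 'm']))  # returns {'b': None, 'f': None, 'm': None}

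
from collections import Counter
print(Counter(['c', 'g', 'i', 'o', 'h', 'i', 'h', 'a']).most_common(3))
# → [('i', 2), ('h', 2), ('c', 1)]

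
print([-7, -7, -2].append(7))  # None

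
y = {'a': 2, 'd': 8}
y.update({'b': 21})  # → {'a': 2, 'd': 8, 'b': 21}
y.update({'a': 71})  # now {'a': 71, 'd': 8, 'b': 21}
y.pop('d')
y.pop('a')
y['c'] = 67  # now {'b': 21, 'c': 67}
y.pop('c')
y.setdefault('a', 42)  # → 42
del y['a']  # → {'b': 21}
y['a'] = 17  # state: {'b': 21, 'a': 17}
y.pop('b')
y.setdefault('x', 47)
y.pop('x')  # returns 47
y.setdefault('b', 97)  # 97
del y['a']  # {'b': 97}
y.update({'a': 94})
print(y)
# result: {'b': 97, 'a': 94}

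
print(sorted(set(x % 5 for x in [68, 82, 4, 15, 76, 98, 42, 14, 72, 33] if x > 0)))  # [0, 1, 2, 3, 4]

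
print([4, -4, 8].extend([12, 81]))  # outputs None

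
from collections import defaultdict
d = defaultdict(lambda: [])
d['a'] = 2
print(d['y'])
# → []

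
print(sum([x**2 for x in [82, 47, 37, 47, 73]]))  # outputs 17840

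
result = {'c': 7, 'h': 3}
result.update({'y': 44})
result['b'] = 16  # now {'c': 7, 'h': 3, 'y': 44, 'b': 16}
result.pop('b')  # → 16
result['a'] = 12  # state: {'c': 7, 'h': 3, 'y': 44, 'a': 12}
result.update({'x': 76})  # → {'c': 7, 'h': 3, 'y': 44, 'a': 12, 'x': 76}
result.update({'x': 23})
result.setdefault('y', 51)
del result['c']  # {'h': 3, 'y': 44, 'a': 12, 'x': 23}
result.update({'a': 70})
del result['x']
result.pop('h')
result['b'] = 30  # {'y': 44, 'a': 70, 'b': 30}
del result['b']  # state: {'y': 44, 'a': 70}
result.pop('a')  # 70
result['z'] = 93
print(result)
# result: {'y': 44, 'z': 93}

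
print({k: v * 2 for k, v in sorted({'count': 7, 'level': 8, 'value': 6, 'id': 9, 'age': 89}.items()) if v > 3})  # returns {'age': 178, 'count': 14, 'id': 18, 'level': 16, 'value': 12}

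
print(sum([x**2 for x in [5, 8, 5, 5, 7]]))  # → 188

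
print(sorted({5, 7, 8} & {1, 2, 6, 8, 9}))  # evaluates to [8]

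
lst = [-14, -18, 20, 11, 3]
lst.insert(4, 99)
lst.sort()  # [-18, -14, 3, 11, 20, 99]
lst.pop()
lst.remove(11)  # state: [-18, -14, 3, 20]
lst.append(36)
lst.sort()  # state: [-18, -14, 3, 20, 36]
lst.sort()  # [-18, -14, 3, 20, 36]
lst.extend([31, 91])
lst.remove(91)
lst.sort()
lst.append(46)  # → [-18, -14, 3, 20, 31, 36, 46]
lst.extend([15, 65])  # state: [-18, -14, 3, 20, 31, 36, 46, 15, 65]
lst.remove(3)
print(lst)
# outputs [-18, -14, 20, 31, 36, 46, 15, 65]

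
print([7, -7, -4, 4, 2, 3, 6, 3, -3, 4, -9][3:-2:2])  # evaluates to [4, 3, 3]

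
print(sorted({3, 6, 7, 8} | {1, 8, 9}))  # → [1, 3, 6, 7, 8, 9]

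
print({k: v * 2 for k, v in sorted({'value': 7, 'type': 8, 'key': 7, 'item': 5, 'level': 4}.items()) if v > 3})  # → {'item': 10, 'key': 14, 'level': 8, 'type': 16, 'value': 14}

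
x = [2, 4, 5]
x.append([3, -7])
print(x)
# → [2, 4, 5, [3, -7]]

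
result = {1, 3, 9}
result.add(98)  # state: {1, 3, 9, 98}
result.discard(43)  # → {1, 3, 9, 98}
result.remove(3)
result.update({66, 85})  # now {1, 9, 66, 85, 98}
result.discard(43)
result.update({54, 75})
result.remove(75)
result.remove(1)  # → {9, 54, 66, 85, 98}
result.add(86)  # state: {9, 54, 66, 85, 86, 98}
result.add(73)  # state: {9, 54, 66, 73, 85, 86, 98}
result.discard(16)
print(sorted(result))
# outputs [9, 54, 66, 73, 85, 86, 98]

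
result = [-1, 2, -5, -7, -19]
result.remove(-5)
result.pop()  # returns -19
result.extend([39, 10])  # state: [-1, 2, -7, 39, 10]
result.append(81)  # [-1, 2, -7, 39, 10, 81]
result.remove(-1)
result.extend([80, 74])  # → [2, -7, 39, 10, 81, 80, 74]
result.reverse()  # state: [74, 80, 81, 10, 39, -7, 2]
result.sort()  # [-7, 2, 10, 39, 74, 80, 81]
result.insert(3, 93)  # [-7, 2, 10, 93, 39, 74, 80, 81]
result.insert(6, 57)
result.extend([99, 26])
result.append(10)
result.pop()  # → 10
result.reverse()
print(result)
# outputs [26, 99, 81, 80, 57, 74, 39, 93, 10, 2, -7]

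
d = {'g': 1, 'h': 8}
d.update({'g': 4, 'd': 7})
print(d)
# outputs {'g': 4, 'h': 8, 'd': 7}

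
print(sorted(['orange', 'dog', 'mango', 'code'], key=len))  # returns ['dog', 'code', 'mango', 'orange']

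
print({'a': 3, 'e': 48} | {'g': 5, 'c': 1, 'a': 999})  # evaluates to {'a': 999, 'e': 48, 'g': 5, 'c': 1}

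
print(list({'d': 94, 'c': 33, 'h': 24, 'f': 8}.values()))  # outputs [94, 33, 24, 8]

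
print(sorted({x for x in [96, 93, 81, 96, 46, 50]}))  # [46, 50, 81, 93, 96]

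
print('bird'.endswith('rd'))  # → True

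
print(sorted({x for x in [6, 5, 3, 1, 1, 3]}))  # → [1, 3, 5, 6]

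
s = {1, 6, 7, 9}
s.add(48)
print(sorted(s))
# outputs [1, 6, 7, 9, 48]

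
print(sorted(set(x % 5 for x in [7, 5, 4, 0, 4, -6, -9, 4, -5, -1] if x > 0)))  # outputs [0, 2, 4]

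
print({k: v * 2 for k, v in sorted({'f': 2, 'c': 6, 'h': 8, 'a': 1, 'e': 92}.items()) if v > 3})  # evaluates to {'c': 12, 'e': 184, 'h': 16}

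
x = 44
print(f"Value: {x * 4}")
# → Value: 176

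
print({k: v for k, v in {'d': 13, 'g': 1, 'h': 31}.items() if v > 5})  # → {'d': 13, 'h': 31}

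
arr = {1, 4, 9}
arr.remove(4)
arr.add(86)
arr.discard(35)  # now {1, 9, 86}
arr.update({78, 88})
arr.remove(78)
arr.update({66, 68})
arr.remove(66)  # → {1, 9, 68, 86, 88}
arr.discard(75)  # {1, 9, 68, 86, 88}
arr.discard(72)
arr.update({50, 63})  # {1, 9, 50, 63, 68, 86, 88}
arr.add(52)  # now {1, 9, 50, 52, 63, 68, 86, 88}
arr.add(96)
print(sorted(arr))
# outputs [1, 9, 50, 52, 63, 68, 86, 88, 96]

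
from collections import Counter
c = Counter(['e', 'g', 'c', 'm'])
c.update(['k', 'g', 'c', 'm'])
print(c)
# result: Counter({'g': 2, 'c': 2, 'm': 2, 'e': 1, 'k': 1})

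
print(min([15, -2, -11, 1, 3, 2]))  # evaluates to -11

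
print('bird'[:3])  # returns bir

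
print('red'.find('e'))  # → 1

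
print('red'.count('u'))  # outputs 0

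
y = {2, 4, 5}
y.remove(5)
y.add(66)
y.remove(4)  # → {2, 66}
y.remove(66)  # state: {2}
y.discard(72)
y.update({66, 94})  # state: {2, 66, 94}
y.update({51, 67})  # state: {2, 51, 66, 67, 94}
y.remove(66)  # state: {2, 51, 67, 94}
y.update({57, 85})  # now {2, 51, 57, 67, 85, 94}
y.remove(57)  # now {2, 51, 67, 85, 94}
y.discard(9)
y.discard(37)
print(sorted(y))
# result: [2, 51, 67, 85, 94]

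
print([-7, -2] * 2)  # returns [-7, -2, -7, -2]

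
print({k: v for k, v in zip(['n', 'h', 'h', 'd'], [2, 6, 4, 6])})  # {'n': 2, 'h': 4, 'd': 6}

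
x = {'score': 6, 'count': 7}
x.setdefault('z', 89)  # 89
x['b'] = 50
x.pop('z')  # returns 89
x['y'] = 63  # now {'score': 6, 'count': 7, 'b': 50, 'y': 63}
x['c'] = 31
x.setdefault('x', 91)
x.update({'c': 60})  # {'score': 6, 'count': 7, 'b': 50, 'y': 63, 'c': 60, 'x': 91}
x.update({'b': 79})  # {'score': 6, 'count': 7, 'b': 79, 'y': 63, 'c': 60, 'x': 91}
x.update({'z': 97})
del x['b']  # {'score': 6, 'count': 7, 'y': 63, 'c': 60, 'x': 91, 'z': 97}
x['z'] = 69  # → {'score': 6, 'count': 7, 'y': 63, 'c': 60, 'x': 91, 'z': 69}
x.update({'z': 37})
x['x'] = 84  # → {'score': 6, 'count': 7, 'y': 63, 'c': 60, 'x': 84, 'z': 37}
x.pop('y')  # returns 63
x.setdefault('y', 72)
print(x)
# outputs {'score': 6, 'count': 7, 'c': 60, 'x': 84, 'z': 37, 'y': 72}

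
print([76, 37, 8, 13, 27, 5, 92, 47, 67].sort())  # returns None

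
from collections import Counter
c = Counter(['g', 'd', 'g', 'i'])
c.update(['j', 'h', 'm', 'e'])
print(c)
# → Counter({'g': 2, 'd': 1, 'i': 1, 'j': 1, 'h': 1, 'm': 1, 'e': 1})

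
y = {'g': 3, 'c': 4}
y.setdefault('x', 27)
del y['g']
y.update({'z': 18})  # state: {'c': 4, 'x': 27, 'z': 18}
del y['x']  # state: {'c': 4, 'z': 18}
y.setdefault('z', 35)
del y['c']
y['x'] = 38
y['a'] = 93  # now {'z': 18, 'x': 38, 'a': 93}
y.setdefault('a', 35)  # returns 93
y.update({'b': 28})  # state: {'z': 18, 'x': 38, 'a': 93, 'b': 28}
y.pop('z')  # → 18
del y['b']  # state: {'x': 38, 'a': 93}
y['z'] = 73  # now {'x': 38, 'a': 93, 'z': 73}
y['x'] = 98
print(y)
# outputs {'x': 98, 'a': 93, 'z': 73}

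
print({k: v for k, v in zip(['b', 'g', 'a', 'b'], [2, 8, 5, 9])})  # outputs {'b': 9, 'g': 8, 'a': 5}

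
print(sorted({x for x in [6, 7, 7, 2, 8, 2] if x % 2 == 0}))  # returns [2, 6, 8]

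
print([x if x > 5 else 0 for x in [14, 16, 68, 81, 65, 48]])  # [14, 16, 68, 81, 65, 48]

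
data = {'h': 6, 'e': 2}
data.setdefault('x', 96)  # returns 96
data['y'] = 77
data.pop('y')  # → 77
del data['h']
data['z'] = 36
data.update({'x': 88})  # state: {'e': 2, 'x': 88, 'z': 36}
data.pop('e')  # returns 2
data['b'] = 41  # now {'x': 88, 'z': 36, 'b': 41}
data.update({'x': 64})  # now {'x': 64, 'z': 36, 'b': 41}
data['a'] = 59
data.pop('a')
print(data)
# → {'x': 64, 'z': 36, 'b': 41}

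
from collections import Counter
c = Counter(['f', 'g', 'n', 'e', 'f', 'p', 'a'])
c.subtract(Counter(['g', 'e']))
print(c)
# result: Counter({'f': 2, 'n': 1, 'p': 1, 'a': 1, 'g': 0, 'e': 0})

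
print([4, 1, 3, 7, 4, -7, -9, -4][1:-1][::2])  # [1, 7, -7]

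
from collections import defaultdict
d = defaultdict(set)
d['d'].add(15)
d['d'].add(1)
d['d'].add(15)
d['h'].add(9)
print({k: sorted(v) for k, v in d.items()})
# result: {'d': [1, 15], 'h': [9]}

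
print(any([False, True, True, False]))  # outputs True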